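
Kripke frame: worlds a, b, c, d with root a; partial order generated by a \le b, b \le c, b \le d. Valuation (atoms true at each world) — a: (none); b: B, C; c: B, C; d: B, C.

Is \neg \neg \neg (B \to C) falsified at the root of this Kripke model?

Yes

a \nVdash \neg \neg \neg (B \to C) since a is accessible from a and a \Vdash \neg \neg (B \to C).
a \Vdash \neg \neg (B \to C): no world accessible from a forces \neg (B \to C).
So the root a does not force \neg \neg \neg (B \to C); the model is a countermodel.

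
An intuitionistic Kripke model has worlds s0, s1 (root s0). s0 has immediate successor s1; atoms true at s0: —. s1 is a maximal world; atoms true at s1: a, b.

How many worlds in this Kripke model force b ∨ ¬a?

s0: does not force it — s0 ⊮ b ∨ ¬a: neither disjunct is forced at s0.
s1: forces it.
Worlds forcing the formula: {s1}.

1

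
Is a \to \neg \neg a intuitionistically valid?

Yes

This is double-negation introduction, which is intuitionistically derivable.
If a world forces a then every accessible world forces a (persistence), so none forces \neg a; hence \neg \neg a.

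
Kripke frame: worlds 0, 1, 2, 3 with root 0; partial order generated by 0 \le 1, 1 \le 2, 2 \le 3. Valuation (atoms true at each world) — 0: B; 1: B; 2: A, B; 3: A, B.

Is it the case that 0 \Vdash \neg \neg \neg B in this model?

0 \nVdash \neg \neg \neg B since 0 is accessible from 0 and 0 \Vdash \neg \neg B.
0 \Vdash \neg \neg B: no world accessible from 0 forces \neg B.

No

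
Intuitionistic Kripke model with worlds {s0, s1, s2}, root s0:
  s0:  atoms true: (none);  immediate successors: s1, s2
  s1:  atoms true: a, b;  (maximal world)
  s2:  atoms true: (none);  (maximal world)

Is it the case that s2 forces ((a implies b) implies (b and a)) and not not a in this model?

s2 does not force ((a implies b) implies (b and a)) and not not a since s2 fails (a implies b) implies (b and a).

No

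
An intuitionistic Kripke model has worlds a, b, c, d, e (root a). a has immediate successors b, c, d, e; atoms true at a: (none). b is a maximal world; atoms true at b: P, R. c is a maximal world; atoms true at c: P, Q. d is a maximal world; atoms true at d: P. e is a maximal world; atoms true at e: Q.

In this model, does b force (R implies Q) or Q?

b does not force (R implies Q) or Q: neither disjunct is forced at b.
b does not force R implies Q: already at b itself, b forces R but b does not force Q.
b lacks atom Q, so b does not force Q.

No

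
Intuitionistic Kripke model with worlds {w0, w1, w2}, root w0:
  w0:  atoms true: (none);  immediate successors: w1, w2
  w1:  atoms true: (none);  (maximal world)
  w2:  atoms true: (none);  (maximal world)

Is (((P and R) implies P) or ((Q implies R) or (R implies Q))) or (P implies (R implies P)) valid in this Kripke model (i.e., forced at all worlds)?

Yes

w0 forces (((P and R) implies P) or ((Q implies R) or (R implies Q))) or (P implies (R implies P)) via the disjunct ((P and R) implies P) or ((Q implies R) or (R implies Q)).
Since the root w0 forces (((P and R) implies P) or ((Q implies R) or (R implies Q))) or (P implies (R implies P)) and forcing is persistent (monotone upward), every world forces it.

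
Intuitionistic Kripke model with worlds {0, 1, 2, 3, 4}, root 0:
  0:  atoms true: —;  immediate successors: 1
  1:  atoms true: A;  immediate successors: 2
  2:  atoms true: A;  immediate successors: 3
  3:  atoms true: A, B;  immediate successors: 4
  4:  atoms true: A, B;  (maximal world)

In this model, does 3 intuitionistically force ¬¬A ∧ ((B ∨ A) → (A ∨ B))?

3 ⊩ ¬¬A ∧ ((B ∨ A) → (A ∨ B)) since 3 forces both conjuncts.

Yes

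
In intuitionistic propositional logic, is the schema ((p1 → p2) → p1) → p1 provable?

No

This is Peirce's law, which is not intuitionistically valid.
A Kripke countermodel: worlds s0, s1; order generated by s0 ≤ s1; atoms true at each world — s0:{}; s1:{p1}.
s0 ⊮ ((p1 → p2) → p1) → p1: already at s0 itself, s0 ⊩ (p1 → p2) → p1 but s0 ⊮ p1.
s0 lacks atom p1, so s0 ⊮ p1.
So the root s0 does not force the formula.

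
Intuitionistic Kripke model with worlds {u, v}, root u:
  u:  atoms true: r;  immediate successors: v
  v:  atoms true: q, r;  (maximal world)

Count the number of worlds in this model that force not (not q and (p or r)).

2

u: forces it.
v: forces it.
Worlds forcing the formula: {u, v}.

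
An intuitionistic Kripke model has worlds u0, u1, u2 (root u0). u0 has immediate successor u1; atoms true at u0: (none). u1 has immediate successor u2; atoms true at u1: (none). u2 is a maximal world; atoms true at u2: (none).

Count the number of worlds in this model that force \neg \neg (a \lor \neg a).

3

u0: forces it.
u1: forces it.
u2: forces it.
Worlds forcing the formula: {u0, u1, u2}.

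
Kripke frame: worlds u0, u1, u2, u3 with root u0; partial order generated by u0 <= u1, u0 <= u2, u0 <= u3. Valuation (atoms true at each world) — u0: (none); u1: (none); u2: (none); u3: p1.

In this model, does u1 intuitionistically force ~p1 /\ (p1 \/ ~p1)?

Yes

u1 ||- ~p1 /\ (p1 \/ ~p1) since u1 forces both conjuncts.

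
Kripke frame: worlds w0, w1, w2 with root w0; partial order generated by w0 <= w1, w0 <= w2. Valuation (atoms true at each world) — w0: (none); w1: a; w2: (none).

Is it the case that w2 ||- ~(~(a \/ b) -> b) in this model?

Yes

w2 ||- ~(~(a \/ b) -> b): no world accessible from w2 forces ~(a \/ b) -> b.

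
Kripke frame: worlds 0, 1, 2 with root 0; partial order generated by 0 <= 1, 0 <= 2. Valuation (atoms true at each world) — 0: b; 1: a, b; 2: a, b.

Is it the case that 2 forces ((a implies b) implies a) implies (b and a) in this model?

Yes

2 forces ((a implies b) implies a) implies (b and a): every world accessible from 2 that forces (a implies b) implies a (namely 2) also forces b and a.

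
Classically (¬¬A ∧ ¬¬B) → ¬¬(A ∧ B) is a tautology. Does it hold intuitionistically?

Yes

This is the distribution of double negation over conjunction, which is intuitionistically derivable.
Assume ¬¬A, ¬¬B, and ¬(A ∧ B). From A we'd get ¬B (since A ∧ B is refuted), contradicting ¬¬B; so ¬A, contradicting ¬¬A.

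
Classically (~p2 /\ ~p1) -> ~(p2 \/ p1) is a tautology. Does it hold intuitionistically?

This is a constructively valid De Morgan direction (conjunction of negations to negated disjunction), which is intuitionistically derivable.
If both ~p2 and ~p1 hold at a world, no accessible world forces p2 or forces p1, so none forces p2 \/ p1.

Yes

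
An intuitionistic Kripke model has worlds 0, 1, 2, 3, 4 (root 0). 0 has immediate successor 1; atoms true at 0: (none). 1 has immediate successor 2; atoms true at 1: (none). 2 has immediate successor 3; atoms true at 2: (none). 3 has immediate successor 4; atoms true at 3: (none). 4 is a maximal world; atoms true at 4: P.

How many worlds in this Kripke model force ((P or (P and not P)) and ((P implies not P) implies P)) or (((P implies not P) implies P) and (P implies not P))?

0: does not force it — 0 does not force ((P or (P and not P)) and ((P implies not P) implies P)) or (((P implies not P) implies P) and (P implies not P)): neither disjunct is forced at 0.
1: does not force it — 1 does not force ((P or (P and not P)) and ((P implies not P) implies P)) or (((P implies not P) implies P) and (P implies not P)): neither disjunct is forced at 1.
2: does not force it.
3: does not force it.
4: forces it.
Worlds forcing the formula: {4}.

1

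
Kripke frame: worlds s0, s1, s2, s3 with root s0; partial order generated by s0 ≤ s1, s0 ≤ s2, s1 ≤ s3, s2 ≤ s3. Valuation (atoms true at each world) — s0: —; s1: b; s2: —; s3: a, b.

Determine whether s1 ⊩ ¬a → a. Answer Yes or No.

Yes

s1 ⊩ ¬a → a vacuously: no world accessible from s1 forces the antecedent ¬a.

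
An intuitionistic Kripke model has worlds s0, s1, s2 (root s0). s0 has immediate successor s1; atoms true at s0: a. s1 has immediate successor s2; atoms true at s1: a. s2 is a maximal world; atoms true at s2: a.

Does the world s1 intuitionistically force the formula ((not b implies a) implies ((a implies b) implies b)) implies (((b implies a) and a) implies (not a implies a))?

s1 forces ((not b implies a) implies ((a implies b) implies b)) implies (((b implies a) and a) implies (not a implies a)): every world accessible from s1 that forces (not b implies a) implies ((a implies b) implies b) (namely s1, s2) also forces ((b implies a) and a) implies (not a implies a).

Yes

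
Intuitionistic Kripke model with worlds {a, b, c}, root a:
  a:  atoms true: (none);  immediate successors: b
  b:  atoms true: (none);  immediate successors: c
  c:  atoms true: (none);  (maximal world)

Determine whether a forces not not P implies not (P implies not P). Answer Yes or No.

Yes

a forces not not P implies not (P implies not P) vacuously: no world accessible from a forces the antecedent not not P.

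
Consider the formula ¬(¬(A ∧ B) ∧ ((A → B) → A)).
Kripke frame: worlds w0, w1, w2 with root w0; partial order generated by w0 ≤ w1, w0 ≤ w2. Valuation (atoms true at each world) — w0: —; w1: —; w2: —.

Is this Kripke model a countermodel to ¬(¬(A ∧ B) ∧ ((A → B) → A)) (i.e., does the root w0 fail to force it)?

w0 ⊩ ¬(¬(A ∧ B) ∧ ((A → B) → A)): no world accessible from w0 forces ¬(A ∧ B) ∧ ((A → B) → A).
So the root w0 forces ¬(¬(A ∧ B) ∧ ((A → B) → A)); the model is not a countermodel.

No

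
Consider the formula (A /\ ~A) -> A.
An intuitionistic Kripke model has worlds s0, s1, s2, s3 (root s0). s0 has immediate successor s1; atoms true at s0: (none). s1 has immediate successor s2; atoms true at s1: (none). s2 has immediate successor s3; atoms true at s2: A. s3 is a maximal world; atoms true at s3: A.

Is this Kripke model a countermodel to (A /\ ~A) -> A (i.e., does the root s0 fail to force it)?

No

s0 ||- (A /\ ~A) -> A vacuously: no world accessible from s0 forces the antecedent A /\ ~A.
So the root s0 forces (A /\ ~A) -> A; the model is not a countermodel.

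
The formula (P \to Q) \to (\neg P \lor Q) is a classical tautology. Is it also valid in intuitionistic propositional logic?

No

This is the material-implication-as-disjunction principle, which is not intuitionistically valid.
A Kripke countermodel: worlds u0, u1; order generated by u0 \le u1; atoms true at each world — u0:{}; u1:{P,Q}.
u0 \nVdash (P \to Q) \to (\neg P \lor Q): already at u0 itself, u0 \Vdash P \to Q but u0 \nVdash \neg P \lor Q.
u0 \nVdash \neg P \lor Q: neither disjunct is forced at u0.
u0 \nVdash \neg P since u1 is accessible from u0 and u1 \Vdash P.
So the root u0 does not force the formula.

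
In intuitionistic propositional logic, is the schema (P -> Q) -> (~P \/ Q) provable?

This is the material-implication-as-disjunction principle, which is not intuitionistically valid.
A Kripke countermodel: worlds a, b; order generated by a <= b; atoms true at each world — a:{}; b:{P,Q}.
a ||-/- (P -> Q) -> (~P \/ Q): already at a itself, a ||- P -> Q but a ||-/- ~P \/ Q.
a ||-/- ~P \/ Q: neither disjunct is forced at a.
a ||-/- ~P since b is accessible from a and b ||- P.
So the root a does not force the formula.

No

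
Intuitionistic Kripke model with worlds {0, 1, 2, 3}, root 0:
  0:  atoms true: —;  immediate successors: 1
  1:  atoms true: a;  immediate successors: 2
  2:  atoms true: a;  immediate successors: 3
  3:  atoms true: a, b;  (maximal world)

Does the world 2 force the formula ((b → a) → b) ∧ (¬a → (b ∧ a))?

No

2 ⊮ ((b → a) → b) ∧ (¬a → (b ∧ a)) since 2 fails (b → a) → b.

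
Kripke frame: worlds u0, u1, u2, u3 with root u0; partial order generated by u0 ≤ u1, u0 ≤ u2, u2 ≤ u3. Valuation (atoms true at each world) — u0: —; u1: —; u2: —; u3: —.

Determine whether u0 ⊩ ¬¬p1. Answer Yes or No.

No

u0 ⊮ ¬¬p1 since u0 is accessible from u0 and u0 ⊩ ¬p1.
u0 ⊩ ¬p1: no world accessible from u0 forces p1.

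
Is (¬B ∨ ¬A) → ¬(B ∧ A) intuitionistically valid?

Yes

This is a constructively valid De Morgan direction (disjunction of negations to negated conjunction), which is intuitionistically derivable.
If ¬B holds at a world then no accessible world forces B, hence none forces B ∧ A; likewise for ¬A.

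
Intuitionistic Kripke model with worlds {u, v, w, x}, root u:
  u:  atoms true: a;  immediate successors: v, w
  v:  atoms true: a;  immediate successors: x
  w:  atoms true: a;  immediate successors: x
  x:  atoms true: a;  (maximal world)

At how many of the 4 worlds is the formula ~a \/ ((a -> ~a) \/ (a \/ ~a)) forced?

4

u: forces it.
v: forces it.
w: forces it.
x: forces it.
Worlds forcing the formula: {u, v, w, x}.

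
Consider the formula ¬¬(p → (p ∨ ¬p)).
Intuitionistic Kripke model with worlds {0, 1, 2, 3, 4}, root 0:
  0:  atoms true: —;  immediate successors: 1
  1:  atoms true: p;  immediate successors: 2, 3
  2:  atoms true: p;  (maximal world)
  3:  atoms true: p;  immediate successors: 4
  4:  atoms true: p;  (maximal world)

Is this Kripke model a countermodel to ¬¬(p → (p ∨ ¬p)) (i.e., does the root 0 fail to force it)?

0 ⊩ ¬¬(p → (p ∨ ¬p)): no world accessible from 0 forces ¬(p → (p ∨ ¬p)).
So the root 0 forces ¬¬(p → (p ∨ ¬p)); the model is not a countermodel.

No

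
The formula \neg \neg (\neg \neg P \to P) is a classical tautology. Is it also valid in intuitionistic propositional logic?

This is the double negation of double-negation elimination, which is intuitionistically derivable.
By Glivenko's theorem the double negation of any classical propositional tautology is intuitionistically provable; \neg \neg P \to P is classically a tautology.

Yes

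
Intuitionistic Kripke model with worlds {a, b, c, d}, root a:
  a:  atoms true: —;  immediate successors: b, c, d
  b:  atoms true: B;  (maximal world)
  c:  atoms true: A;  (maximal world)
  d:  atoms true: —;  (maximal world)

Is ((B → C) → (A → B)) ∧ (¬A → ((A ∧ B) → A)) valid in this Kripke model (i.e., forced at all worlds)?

Not every world: a ⊮ ((B → C) → (A → B)) ∧ (¬A → ((A ∧ B) → A)).
a ⊮ ((B → C) → (A → B)) ∧ (¬A → ((A ∧ B) → A)) since a fails (B → C) → (A → B).

No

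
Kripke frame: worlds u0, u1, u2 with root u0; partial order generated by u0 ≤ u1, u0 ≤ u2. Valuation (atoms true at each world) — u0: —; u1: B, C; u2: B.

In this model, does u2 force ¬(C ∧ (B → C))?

u2 ⊩ ¬(C ∧ (B → C)): no world accessible from u2 forces C ∧ (B → C).

Yes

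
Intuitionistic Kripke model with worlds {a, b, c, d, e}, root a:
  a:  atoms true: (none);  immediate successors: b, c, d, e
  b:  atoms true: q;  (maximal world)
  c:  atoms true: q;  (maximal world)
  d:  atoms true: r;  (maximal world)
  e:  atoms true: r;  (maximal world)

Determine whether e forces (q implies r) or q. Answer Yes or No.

e forces (q implies r) or q via the disjunct q implies r.

Yes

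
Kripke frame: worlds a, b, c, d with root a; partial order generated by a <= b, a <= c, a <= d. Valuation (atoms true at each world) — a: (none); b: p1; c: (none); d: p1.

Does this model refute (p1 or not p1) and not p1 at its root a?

Yes

a does not force (p1 or not p1) and not p1 since a fails p1 or not p1.
So the root a does not force (p1 or not p1) and not p1; the model is a countermodel.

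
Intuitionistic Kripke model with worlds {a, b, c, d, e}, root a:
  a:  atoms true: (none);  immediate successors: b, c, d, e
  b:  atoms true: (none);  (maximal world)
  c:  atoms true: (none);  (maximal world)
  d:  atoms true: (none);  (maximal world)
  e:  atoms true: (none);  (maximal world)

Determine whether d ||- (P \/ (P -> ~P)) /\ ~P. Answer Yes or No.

Yes

d ||- (P \/ (P -> ~P)) /\ ~P since d forces both conjuncts.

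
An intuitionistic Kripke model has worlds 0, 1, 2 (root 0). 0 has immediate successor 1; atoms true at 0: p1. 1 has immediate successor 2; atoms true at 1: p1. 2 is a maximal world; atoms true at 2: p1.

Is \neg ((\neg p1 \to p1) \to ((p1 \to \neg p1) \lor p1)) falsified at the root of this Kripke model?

0 \nVdash \neg ((\neg p1 \to p1) \to ((p1 \to \neg p1) \lor p1)) since 0 is accessible from 0 and 0 \Vdash (\neg p1 \to p1) \to ((p1 \to \neg p1) \lor p1).
0 \Vdash (\neg p1 \to p1) \to ((p1 \to \neg p1) \lor p1): every world accessible from 0 that forces \neg p1 \to p1 (namely 0, 1, 2) also forces (p1 \to \neg p1) \lor p1.
So the root 0 does not force \neg ((\neg p1 \to p1) \to ((p1 \to \neg p1) \lor p1)); the model is a countermodel.

Yes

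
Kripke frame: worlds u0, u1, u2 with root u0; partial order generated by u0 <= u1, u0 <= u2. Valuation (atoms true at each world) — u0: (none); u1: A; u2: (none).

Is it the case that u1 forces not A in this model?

No

u1 does not force not A since u1 is accessible from u1 and u1 forces A.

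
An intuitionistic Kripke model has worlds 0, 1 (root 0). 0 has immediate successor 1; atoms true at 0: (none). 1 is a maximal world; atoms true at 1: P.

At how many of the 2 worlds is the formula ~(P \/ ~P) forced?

0

0: does not force it — 0 ||-/- ~(P \/ ~P) since 1 is accessible from 0 and 1 ||- P \/ ~P.
1: does not force it.
Worlds forcing the formula: { }.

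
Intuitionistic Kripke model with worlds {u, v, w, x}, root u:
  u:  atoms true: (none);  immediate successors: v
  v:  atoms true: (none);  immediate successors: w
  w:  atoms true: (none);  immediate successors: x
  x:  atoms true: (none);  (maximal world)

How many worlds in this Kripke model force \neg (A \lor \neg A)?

u: does not force it — u \nVdash \neg (A \lor \neg A) since u is accessible from u and u \Vdash A \lor \neg A.
v: does not force it — v \nVdash \neg (A \lor \neg A) since v is accessible from v and v \Vdash A \lor \neg A.
w: does not force it.
x: does not force it.
Worlds forcing the formula: { }.

0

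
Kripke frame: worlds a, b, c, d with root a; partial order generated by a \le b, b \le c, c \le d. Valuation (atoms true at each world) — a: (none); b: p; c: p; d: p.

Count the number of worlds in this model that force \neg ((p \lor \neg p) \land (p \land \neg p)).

a: forces it.
b: forces it.
c: forces it.
d: forces it.
Worlds forcing the formula: {a, b, c, d}.

4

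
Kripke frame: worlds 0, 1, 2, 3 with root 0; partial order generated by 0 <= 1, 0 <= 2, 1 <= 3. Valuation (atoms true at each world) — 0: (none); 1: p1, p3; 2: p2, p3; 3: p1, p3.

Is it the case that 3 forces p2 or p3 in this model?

Yes

3 forces p2 or p3 via the disjunct p3.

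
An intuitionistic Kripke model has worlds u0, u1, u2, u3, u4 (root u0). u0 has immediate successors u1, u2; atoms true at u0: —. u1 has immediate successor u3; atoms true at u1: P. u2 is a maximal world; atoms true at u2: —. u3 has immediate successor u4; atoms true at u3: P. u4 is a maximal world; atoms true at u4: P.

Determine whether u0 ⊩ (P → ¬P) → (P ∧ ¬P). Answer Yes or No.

No

u0 ⊮ (P → ¬P) → (P ∧ ¬P): at the accessible world u2, u2 ⊩ P → ¬P but u2 ⊮ P ∧ ¬P.
u2 ⊮ P ∧ ¬P since u2 fails P.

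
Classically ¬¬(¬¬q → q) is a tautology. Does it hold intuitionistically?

This is the double negation of double-negation elimination, which is intuitionistically derivable.
By Glivenko's theorem the double negation of any classical propositional tautology is intuitionistically provable; ¬¬q → q is classically a tautology.

Yes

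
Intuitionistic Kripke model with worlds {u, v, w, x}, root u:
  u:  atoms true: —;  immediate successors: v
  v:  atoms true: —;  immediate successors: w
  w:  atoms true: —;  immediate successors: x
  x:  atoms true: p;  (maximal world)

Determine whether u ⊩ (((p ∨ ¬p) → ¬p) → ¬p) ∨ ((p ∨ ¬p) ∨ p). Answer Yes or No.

Yes

u ⊩ (((p ∨ ¬p) → ¬p) → ¬p) ∨ ((p ∨ ¬p) ∨ p) via the disjunct ((p ∨ ¬p) → ¬p) → ¬p.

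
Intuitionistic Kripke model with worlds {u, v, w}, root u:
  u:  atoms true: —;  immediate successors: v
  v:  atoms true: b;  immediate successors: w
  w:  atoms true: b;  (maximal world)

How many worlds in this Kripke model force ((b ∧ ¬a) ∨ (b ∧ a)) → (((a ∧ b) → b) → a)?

0

u: does not force it — u ⊮ ((b ∧ ¬a) ∨ (b ∧ a)) → (((a ∧ b) → b) → a): at the accessible world v, v ⊩ (b ∧ ¬a) ∨ (b ∧ a) but v ⊮ ((a ∧ b) → b) → a.
v: does not force it.
w: does not force it.
Worlds forcing the formula: { }.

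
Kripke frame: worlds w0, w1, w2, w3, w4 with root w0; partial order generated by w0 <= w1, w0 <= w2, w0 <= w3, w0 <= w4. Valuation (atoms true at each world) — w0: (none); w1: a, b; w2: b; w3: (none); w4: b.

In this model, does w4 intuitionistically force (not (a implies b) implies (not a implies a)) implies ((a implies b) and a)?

w4 does not force (not (a implies b) implies (not a implies a)) implies ((a implies b) and a): already at w4 itself, w4 forces not (a implies b) implies (not a implies a) but w4 does not force (a implies b) and a.
w4 does not force (a implies b) and a since w4 fails a.

No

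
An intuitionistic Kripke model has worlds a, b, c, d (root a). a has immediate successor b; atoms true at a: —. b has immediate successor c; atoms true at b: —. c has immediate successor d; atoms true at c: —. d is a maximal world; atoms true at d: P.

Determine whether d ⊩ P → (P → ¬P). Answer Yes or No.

d ⊮ P → (P → ¬P): already at d itself, d ⊩ P but d ⊮ P → ¬P.
d ⊮ P → ¬P: already at d itself, d ⊩ P but d ⊮ ¬P.
d ⊮ ¬P since d is accessible from d and d ⊩ P.

No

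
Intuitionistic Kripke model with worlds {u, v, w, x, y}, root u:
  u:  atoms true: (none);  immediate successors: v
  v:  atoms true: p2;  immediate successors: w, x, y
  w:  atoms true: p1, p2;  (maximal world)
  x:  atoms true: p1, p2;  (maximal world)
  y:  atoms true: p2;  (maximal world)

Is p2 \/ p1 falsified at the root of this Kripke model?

Yes

u ||-/- p2 \/ p1: neither disjunct is forced at u.
u lacks atom p2, so u ||-/- p2.
So the root u does not force p2 \/ p1; the model is a countermodel.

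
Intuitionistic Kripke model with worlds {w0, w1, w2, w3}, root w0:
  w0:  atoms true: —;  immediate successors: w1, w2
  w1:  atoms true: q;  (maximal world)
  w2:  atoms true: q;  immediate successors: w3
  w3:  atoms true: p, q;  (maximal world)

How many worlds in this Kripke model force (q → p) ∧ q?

w0: does not force it — w0 ⊮ (q → p) ∧ q since w0 fails q → p.
w1: does not force it — w1 ⊮ (q → p) ∧ q since w1 fails q → p.
w2: does not force it — w2 ⊮ (q → p) ∧ q since w2 fails q → p.
w3: forces it.
Worlds forcing the formula: {w3}.

1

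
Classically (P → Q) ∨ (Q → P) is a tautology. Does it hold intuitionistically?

This is the Gödel–Dummett linearity axiom, which is not intuitionistically valid.
A Kripke countermodel: worlds u0, u1, u2; order generated by u0 ≤ u1, u0 ≤ u2; atoms true at each world — u0:{}; u1:{P}; u2:{Q}.
u0 ⊮ (P → Q) ∨ (Q → P): neither disjunct is forced at u0.
u0 ⊮ P → Q: at the accessible world u1, u1 ⊩ P but u1 ⊮ Q.
u1 lacks atom Q, so u1 ⊮ Q.
So the root u0 does not force the formula.

No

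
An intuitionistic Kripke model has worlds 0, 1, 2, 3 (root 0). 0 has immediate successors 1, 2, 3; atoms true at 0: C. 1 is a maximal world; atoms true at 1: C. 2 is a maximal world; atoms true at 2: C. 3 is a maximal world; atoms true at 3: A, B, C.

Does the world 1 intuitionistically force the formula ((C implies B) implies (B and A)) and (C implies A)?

No

1 does not force ((C implies B) implies (B and A)) and (C implies A) since 1 fails C implies A.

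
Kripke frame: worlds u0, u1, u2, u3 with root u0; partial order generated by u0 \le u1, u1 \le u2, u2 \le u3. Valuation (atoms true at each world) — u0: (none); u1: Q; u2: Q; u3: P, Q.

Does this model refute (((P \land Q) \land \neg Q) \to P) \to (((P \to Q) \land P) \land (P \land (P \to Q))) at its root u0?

Yes

u0 \nVdash (((P \land Q) \land \neg Q) \to P) \to (((P \to Q) \land P) \land (P \land (P \to Q))): already at u0 itself, u0 \Vdash ((P \land Q) \land \neg Q) \to P but u0 \nVdash ((P \to Q) \land P) \land (P \land (P \to Q)).
u0 \nVdash ((P \to Q) \land P) \land (P \land (P \to Q)) since u0 fails (P \to Q) \land P.
So the root u0 does not force (((P \land Q) \land \neg Q) \to P) \to (((P \to Q) \land P) \land (P \land (P \to Q))); the model is a countermodel.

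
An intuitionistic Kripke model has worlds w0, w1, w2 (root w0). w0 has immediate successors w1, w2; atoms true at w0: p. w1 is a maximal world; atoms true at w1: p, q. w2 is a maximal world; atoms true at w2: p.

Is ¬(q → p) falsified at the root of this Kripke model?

w0 ⊮ ¬(q → p) since w0 is accessible from w0 and w0 ⊩ q → p.
w0 ⊩ q → p: every world accessible from w0 that forces q (namely w1) also forces p.
So the root w0 does not force ¬(q → p); the model is a countermodel.

Yes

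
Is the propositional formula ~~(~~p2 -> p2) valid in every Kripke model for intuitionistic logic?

Yes

This is the double negation of double-negation elimination, which is intuitionistically derivable.
By Glivenko's theorem the double negation of any classical propositional tautology is intuitionistically provable; ~~p2 -> p2 is classically a tautology.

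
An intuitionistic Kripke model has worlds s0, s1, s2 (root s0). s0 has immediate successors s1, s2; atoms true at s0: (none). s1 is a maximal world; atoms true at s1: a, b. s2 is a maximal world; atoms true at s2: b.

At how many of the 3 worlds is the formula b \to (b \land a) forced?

s0: does not force it — s0 \nVdash b \to (b \land a): at the accessible world s2, s2 \Vdash b but s2 \nVdash b \land a.
s1: forces it.
s2: does not force it — s2 \nVdash b \to (b \land a): already at s2 itself, s2 \Vdash b but s2 \nVdash b \land a.
Worlds forcing the formula: {s1}.

1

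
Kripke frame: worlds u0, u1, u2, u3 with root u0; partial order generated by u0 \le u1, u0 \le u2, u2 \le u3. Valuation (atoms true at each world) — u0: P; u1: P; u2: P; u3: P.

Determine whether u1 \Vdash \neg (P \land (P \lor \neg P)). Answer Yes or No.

No

u1 \nVdash \neg (P \land (P \lor \neg P)) since u1 is accessible from u1 and u1 \Vdash P \land (P \lor \neg P).
u1 \Vdash P \land (P \lor \neg P) since u1 forces both conjuncts.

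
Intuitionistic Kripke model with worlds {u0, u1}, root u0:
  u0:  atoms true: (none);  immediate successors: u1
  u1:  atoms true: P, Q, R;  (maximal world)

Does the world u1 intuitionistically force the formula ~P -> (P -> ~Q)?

Yes

u1 ||- ~P -> (P -> ~Q) vacuously: no world accessible from u1 forces the antecedent ~P.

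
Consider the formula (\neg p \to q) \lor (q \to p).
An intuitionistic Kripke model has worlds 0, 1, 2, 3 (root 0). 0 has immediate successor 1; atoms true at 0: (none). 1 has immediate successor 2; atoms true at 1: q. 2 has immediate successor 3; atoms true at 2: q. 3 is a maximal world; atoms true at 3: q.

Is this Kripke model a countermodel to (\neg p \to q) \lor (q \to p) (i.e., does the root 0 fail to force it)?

Yes

0 \nVdash (\neg p \to q) \lor (q \to p): neither disjunct is forced at 0.
0 \nVdash \neg p \to q: already at 0 itself, 0 \Vdash \neg p but 0 \nVdash q.
0 lacks atom q, so 0 \nVdash q.
So the root 0 does not force (\neg p \to q) \lor (q \to p); the model is a countermodel.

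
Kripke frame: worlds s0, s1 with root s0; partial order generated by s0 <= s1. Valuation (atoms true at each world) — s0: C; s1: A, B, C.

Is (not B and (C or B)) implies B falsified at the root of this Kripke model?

s0 forces (not B and (C or B)) implies B vacuously: no world accessible from s0 forces the antecedent not B and (C or B).
So the root s0 forces (not B and (C or B)) implies B; the model is not a countermodel.

No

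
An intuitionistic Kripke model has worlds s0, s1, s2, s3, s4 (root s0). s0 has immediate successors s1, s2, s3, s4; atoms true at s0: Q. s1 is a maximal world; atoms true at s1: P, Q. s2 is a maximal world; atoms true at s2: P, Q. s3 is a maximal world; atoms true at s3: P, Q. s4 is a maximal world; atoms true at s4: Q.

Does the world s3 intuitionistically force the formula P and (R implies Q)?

Yes

s3 forces P and (R implies Q) since s3 forces both conjuncts.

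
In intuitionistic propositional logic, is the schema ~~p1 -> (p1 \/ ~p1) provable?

No

This is a variant of double-negation elimination (deriving excluded middle from double negation), which is not intuitionistically valid.
A Kripke countermodel: worlds u0, u1; order generated by u0 <= u1; atoms true at each world — u0:{}; u1:{p1}.
u0 ||-/- ~~p1 -> (p1 \/ ~p1): already at u0 itself, u0 ||- ~~p1 but u0 ||-/- p1 \/ ~p1.
u0 ||-/- p1 \/ ~p1: neither disjunct is forced at u0.
u0 lacks atom p1, so u0 ||-/- p1.
So the root u0 does not force the formula.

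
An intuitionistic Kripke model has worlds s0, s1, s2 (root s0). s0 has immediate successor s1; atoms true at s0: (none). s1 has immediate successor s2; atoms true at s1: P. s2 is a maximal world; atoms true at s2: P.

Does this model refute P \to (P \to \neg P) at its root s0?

s0 \nVdash P \to (P \to \neg P): at the accessible world s1, s1 \Vdash P but s1 \nVdash P \to \neg P.
s1 \nVdash P \to \neg P: already at s1 itself, s1 \Vdash P but s1 \nVdash \neg P.
s1 \nVdash \neg P since s1 is accessible from s1 and s1 \Vdash P.
So the root s0 does not force P \to (P \to \neg P); the model is a countermodel.

Yes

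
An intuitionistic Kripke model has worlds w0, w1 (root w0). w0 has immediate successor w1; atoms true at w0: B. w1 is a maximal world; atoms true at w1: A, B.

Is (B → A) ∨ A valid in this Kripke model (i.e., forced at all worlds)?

Not every world: w0 ⊮ (B → A) ∨ A.
w0 ⊮ (B → A) ∨ A: neither disjunct is forced at w0.
w0 ⊮ B → A: already at w0 itself, w0 ⊩ B but w0 ⊮ A.
w0 lacks atom A, so w0 ⊮ A.

No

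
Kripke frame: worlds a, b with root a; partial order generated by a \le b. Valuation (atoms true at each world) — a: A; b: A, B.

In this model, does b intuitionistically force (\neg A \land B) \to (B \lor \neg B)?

b \Vdash (\neg A \land B) \to (B \lor \neg B) vacuously: no world accessible from b forces the antecedent \neg A \land B.

Yes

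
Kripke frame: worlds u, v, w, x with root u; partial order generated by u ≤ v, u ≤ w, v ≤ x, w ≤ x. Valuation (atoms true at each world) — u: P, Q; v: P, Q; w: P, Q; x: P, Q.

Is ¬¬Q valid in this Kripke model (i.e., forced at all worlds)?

Yes

u ⊩ ¬¬Q: no world accessible from u forces ¬Q.
Since the root u forces ¬¬Q and forcing is persistent (monotone upward), every world forces it.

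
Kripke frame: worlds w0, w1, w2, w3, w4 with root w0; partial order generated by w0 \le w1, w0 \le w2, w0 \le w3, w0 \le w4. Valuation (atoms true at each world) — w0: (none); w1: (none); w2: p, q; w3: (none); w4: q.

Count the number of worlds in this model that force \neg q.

2

w0: does not force it — w0 \nVdash \neg q since w2 is accessible from w0 and w2 \Vdash q.
w1: forces it.
w2: does not force it — w2 \nVdash \neg q since w2 is accessible from w2 and w2 \Vdash q.
w3: forces it.
w4: does not force it — w4 \nVdash \neg q since w4 is accessible from w4 and w4 \Vdash q.
Worlds forcing the formula: {w1, w3}.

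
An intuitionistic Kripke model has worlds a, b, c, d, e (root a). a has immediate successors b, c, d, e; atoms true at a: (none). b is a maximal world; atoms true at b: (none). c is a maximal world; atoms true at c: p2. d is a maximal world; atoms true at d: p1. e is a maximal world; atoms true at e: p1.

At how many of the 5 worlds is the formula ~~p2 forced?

a: does not force it — a ||-/- ~~p2 since b is accessible from a and b ||- ~p2.
b: does not force it — b ||-/- ~~p2 since b is accessible from b and b ||- ~p2.
c: forces it.
d: does not force it — d ||-/- ~~p2 since d is accessible from d and d ||- ~p2.
e: does not force it.
Worlds forcing the formula: {c}.

1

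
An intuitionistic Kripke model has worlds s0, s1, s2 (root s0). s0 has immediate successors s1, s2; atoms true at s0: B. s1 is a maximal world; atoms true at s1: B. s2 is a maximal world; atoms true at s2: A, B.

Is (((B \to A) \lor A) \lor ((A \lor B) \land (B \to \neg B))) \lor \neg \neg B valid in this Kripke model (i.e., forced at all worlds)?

s0 \Vdash (((B \to A) \lor A) \lor ((A \lor B) \land (B \to \neg B))) \lor \neg \neg B via the disjunct \neg \neg B.
Since the root s0 forces (((B \to A) \lor A) \lor ((A \lor B) \land (B \to \neg B))) \lor \neg \neg B and forcing is persistent (monotone upward), every world forces it.

Yes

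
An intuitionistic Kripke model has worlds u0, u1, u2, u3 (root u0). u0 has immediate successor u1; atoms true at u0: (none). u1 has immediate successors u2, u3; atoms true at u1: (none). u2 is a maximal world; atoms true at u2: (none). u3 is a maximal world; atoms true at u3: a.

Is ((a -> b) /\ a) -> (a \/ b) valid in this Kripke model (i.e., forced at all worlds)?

u0 ||- ((a -> b) /\ a) -> (a \/ b) vacuously: no world accessible from u0 forces the antecedent (a -> b) /\ a.
Since the root u0 forces ((a -> b) /\ a) -> (a \/ b) and forcing is persistent (monotone upward), every world forces it.

Yes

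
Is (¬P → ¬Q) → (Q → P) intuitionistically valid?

This is the converse of contraposition, which is not intuitionistically valid.
A Kripke countermodel: worlds w0, w1; order generated by w0 ≤ w1; atoms true at each world — w0:{Q}; w1:{P,Q}.
w0 ⊮ (¬P → ¬Q) → (Q → P): already at w0 itself, w0 ⊩ ¬P → ¬Q but w0 ⊮ Q → P.
w0 ⊮ Q → P: already at w0 itself, w0 ⊩ Q but w0 ⊮ P.
w0 lacks atom P, so w0 ⊮ P.
So the root w0 does not force the formula.

No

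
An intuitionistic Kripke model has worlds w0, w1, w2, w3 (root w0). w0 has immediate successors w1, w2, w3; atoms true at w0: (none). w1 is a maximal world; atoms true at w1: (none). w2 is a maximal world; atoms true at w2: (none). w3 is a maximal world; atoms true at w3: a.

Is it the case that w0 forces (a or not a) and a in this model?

No

w0 does not force (a or not a) and a since w0 fails a or not a.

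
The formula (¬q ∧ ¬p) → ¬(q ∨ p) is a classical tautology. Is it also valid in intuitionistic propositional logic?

This is a constructively valid De Morgan direction (conjunction of negations to negated disjunction), which is intuitionistically derivable.
If both ¬q and ¬p hold at a world, no accessible world forces q or forces p, so none forces q ∨ p.

Yes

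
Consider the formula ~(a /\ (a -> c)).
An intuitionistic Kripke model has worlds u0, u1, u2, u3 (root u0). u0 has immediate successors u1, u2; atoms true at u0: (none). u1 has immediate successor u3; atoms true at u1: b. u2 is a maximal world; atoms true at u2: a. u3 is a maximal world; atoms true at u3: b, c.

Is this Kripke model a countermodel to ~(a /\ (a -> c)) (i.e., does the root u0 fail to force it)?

No

u0 ||- ~(a /\ (a -> c)): no world accessible from u0 forces a /\ (a -> c).
So the root u0 forces ~(a /\ (a -> c)); the model is not a countermodel.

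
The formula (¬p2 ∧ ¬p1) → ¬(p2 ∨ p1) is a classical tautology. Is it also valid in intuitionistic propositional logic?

This is a constructively valid De Morgan direction (conjunction of negations to negated disjunction), which is intuitionistically derivable.
If both ¬p2 and ¬p1 hold at a world, no accessible world forces p2 or forces p1, so none forces p2 ∨ p1.

Yes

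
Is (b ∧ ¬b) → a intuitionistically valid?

This is an instance of ex falso quodlibet, which is intuitionistically derivable.
No world can force both b and ¬b, so the antecedent b ∧ ¬b is never forced and the implication holds vacuously at every world.

Yes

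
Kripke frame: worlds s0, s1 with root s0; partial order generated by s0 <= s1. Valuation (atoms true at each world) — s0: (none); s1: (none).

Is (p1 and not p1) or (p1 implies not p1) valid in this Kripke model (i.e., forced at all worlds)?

Yes

s0 forces (p1 and not p1) or (p1 implies not p1) via the disjunct p1 implies not p1.
Since the root s0 forces (p1 and not p1) or (p1 implies not p1) and forcing is persistent (monotone upward), every world forces it.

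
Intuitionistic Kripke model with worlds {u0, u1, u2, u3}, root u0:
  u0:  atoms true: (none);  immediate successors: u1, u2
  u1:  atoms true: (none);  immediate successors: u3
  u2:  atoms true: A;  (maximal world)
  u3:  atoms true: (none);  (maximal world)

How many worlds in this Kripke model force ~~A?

1

u0: does not force it — u0 ||-/- ~~A since u1 is accessible from u0 and u1 ||- ~A.
u1: does not force it — u1 ||-/- ~~A since u1 is accessible from u1 and u1 ||- ~A.
u2: forces it.
u3: does not force it.
Worlds forcing the formula: {u2}.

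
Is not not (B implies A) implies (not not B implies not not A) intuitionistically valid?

Yes

This is the distribution of double negation over implication, which is intuitionistically derivable.
Assume not not (B implies A) and not not B; suppose not A. Then B implies A would give not B (by contraposition), contradicting not not B; so not (B implies A), contradicting not not (B implies A). Hence not not A.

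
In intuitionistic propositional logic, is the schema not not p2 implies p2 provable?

No

This is double-negation elimination, which is not intuitionistically valid.
A Kripke countermodel: worlds u, v; order generated by u <= v; atoms true at each world — u:{}; v:{p2}.
u does not force not not p2 implies p2: already at u itself, u forces not not p2 but u does not force p2.
u lacks atom p2, so u does not force p2.
So the root u does not force the formula.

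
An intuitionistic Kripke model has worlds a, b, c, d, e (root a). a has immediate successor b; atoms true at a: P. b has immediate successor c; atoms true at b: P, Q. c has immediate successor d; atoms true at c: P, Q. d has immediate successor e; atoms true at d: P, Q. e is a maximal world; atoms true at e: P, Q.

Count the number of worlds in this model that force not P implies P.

5

a: forces it.
b: forces it.
c: forces it.
d: forces it.
e: forces it.
Worlds forcing the formula: {a, b, c, d, e}.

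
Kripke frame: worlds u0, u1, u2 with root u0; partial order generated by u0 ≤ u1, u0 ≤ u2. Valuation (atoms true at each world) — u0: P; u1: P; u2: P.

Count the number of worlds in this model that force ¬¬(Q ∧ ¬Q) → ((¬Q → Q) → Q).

3

u0: forces it.
u1: forces it.
u2: forces it.
Worlds forcing the formula: {u0, u1, u2}.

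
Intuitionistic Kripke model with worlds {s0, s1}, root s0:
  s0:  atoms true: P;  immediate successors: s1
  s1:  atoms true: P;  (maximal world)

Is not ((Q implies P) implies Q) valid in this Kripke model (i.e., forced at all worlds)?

Yes

s0 forces not ((Q implies P) implies Q): no world accessible from s0 forces (Q implies P) implies Q.
Since the root s0 forces not ((Q implies P) implies Q) and forcing is persistent (monotone upward), every world forces it.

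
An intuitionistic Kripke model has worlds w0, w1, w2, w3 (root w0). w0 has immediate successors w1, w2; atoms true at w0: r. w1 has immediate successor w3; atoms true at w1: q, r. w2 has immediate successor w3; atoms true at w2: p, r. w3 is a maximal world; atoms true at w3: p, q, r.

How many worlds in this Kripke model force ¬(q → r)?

0

w0: does not force it — w0 ⊮ ¬(q → r) since w0 is accessible from w0 and w0 ⊩ q → r.
w1: does not force it.
w2: does not force it.
w3: does not force it.
Worlds forcing the formula: { }.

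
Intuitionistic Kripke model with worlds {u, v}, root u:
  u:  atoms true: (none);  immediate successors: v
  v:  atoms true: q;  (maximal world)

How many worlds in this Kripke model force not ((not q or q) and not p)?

u: does not force it — u does not force not ((not q or q) and not p) since v is accessible from u and v forces (not q or q) and not p.
v: does not force it — v does not force not ((not q or q) and not p) since v is accessible from v and v forces (not q or q) and not p.
Worlds forcing the formula: { }.

0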